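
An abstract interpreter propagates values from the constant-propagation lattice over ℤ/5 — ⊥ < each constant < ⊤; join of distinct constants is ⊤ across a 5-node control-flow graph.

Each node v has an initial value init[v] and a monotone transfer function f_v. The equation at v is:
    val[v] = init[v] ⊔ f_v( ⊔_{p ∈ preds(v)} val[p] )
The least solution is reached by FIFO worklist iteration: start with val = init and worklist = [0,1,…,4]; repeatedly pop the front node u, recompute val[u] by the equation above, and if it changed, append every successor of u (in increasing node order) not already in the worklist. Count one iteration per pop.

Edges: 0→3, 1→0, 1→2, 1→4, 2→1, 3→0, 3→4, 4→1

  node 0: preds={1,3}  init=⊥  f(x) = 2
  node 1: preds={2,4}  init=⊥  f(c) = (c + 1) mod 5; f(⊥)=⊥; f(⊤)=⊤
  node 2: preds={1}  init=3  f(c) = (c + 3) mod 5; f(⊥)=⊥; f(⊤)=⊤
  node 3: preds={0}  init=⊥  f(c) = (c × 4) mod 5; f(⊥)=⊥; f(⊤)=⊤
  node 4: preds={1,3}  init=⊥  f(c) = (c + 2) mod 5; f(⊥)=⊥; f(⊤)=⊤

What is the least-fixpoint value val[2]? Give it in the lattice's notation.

Worklist (10 pops):
  #1 pop 0: in=⊥ → 2 (was ⊥); enqueue []
  #2 pop 1: in=3 → 4 (was ⊥); enqueue [0]
  #3 pop 2: in=4 → ⊤ (was 3); enqueue [1]
  #4 pop 3: in=2 → 3 (was ⊥); enqueue []
  #5 pop 4: in=⊤ → ⊤ (was ⊥); enqueue []
  #6 pop 0: in=⊤ → 2 (no change)
  #7 pop 1: in=⊤ → ⊤ (was 4); enqueue [0,2,4]
  #8 pop 0: in=⊤ → 2 (no change)
  #9 pop 2: in=⊤ → ⊤ (no change)
  #10 pop 4: in=⊤ → ⊤ (no change)

Fixpoint:
  val[0] = 2
  val[1] = ⊤
  val[2] = ⊤
  val[3] = 3
  val[4] = ⊤

⊤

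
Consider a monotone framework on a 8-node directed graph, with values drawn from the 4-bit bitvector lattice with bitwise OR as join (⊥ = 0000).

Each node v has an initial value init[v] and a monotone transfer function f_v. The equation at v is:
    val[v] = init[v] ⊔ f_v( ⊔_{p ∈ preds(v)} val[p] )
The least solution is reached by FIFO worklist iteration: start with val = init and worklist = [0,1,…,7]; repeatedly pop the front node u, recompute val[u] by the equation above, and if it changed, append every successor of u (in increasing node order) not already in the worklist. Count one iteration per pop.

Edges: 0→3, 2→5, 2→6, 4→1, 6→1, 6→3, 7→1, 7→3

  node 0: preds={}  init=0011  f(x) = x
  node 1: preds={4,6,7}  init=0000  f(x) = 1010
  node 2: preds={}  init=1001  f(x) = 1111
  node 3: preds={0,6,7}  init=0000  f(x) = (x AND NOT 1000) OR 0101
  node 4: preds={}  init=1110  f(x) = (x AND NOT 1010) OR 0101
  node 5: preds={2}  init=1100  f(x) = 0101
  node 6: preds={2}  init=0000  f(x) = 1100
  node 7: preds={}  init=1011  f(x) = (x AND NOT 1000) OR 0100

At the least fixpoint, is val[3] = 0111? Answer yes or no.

Iteration log — 10 steps:
  step 1. node 0  ⊔preds=0000  new=0011  stable
  step 2. node 1  ⊔preds=1111  new=1010  old=0000  +wl: 
  step 3. node 2  ⊔preds=0000  new=1111  old=1001  +wl: 
  step 4. node 3  ⊔preds=1011  new=0111  old=0000  +wl: 
  step 5. node 4  ⊔preds=0000  new=1111  old=1110  +wl: 1
  step 6. node 5  ⊔preds=1111  new=1101  old=1100  +wl: 
  step 7. node 6  ⊔preds=1111  new=1100  old=0000  +wl: 3
  step 8. node 7  ⊔preds=0000  new=1111  old=1011  +wl: 
  step 9. node 1  ⊔preds=1111  new=1010  stable
  step 10. node 3  ⊔preds=1111  new=0111  stable

Least fixpoint reached:
  node 0: 0011
  node 1: 1010
  node 2: 1111
  node 3: 0111
  node 4: 1111
  node 5: 1101
  node 6: 1100
  node 7: 1111

yes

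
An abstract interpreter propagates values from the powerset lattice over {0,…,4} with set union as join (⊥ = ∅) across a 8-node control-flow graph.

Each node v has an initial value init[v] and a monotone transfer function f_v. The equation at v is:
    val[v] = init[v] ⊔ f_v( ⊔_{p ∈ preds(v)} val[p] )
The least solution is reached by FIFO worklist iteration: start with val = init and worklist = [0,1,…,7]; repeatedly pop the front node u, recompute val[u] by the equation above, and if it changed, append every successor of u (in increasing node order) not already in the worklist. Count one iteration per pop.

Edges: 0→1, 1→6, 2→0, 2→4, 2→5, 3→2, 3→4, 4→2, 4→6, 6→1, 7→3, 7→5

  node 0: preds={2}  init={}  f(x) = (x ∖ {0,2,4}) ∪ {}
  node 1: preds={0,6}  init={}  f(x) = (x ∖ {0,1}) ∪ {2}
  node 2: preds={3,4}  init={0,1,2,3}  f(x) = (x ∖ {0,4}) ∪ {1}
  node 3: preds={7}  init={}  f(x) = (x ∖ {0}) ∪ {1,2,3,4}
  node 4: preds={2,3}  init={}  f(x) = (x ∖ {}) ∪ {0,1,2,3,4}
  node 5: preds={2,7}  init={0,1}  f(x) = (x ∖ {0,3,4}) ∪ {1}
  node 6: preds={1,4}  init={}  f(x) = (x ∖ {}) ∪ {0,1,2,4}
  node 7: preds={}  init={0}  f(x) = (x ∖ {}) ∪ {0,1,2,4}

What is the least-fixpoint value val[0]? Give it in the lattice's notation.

Iteration log — 13 steps:
  step 1. node 0  ⊔preds={0,1,2,3}  new={1,3}  old={}  +wl: 
  step 2. node 1  ⊔preds={1,3}  new={2,3}  old={}  +wl: 
  step 3. node 2  ⊔preds={}  new={0,1,2,3}  stable
  step 4. node 3  ⊔preds={0}  new={1,2,3,4}  old={}  +wl: 2
  step 5. node 4  ⊔preds={0,1,2,3,4}  new={0,1,2,3,4}  old={}  +wl: 
  step 6. node 5  ⊔preds={0,1,2,3}  new={0,1,2}  old={0,1}  +wl: 
  step 7. node 6  ⊔preds={0,1,2,3,4}  new={0,1,2,3,4}  old={}  +wl: 1
  step 8. node 7  ⊔preds={}  new={0,1,2,4}  old={0}  +wl: 3,5
  step 9. node 2  ⊔preds={0,1,2,3,4}  new={0,1,2,3}  stable
  step 10. node 1  ⊔preds={0,1,2,3,4}  new={2,3,4}  old={2,3}  +wl: 6
  step 11. node 3  ⊔preds={0,1,2,4}  new={1,2,3,4}  stable
  step 12. node 5  ⊔preds={0,1,2,3,4}  new={0,1,2}  stable
  step 13. node 6  ⊔preds={0,1,2,3,4}  new={0,1,2,3,4}  stable

Least fixpoint reached:
  node 0: {1,3}
  node 1: {2,3,4}
  node 2: {0,1,2,3}
  node 3: {1,2,3,4}
  node 4: {0,1,2,3,4}
  node 5: {0,1,2}
  node 6: {0,1,2,3,4}
  node 7: {0,1,2,4}

{1,3}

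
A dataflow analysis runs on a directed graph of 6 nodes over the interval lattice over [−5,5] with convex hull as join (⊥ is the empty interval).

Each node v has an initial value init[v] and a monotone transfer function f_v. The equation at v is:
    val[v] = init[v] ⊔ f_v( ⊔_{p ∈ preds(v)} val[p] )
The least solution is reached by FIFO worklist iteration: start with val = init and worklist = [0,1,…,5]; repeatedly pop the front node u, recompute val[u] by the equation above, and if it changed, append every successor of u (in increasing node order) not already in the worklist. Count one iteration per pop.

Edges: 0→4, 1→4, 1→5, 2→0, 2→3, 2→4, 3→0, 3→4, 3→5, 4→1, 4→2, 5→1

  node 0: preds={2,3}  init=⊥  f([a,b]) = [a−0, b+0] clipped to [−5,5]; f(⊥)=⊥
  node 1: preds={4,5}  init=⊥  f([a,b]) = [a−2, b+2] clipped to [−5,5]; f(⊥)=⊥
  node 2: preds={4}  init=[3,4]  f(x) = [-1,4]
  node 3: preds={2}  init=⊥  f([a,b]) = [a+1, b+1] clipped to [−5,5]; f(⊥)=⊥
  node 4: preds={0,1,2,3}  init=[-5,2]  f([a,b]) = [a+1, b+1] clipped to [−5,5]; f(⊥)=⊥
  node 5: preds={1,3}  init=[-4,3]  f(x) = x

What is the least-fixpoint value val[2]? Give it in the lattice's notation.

[-1,4]

Trace (10 dequeues):
  [1] u=0 | in [3,4] | out [3,4] | prev ⊥ | push {}
  [2] u=1 | in [-5,3] | out [-5,5] | prev ⊥ | push {}
  [3] u=2 | in [-5,2] | out [-1,4] | prev [3,4] | push {0}
  [4] u=3 | in [-1,4] | out [0,5] | prev ⊥ | push {}
  [5] u=4 | in [-5,5] | out [-5,5] | prev [-5,2] | push {1,2}
  [6] u=5 | in [-5,5] | out [-5,5] | prev [-4,3] | push {}
  [7] u=0 | in [-1,5] | out [-1,5] | prev [3,4] | push {4}
  [8] u=1 | in [-5,5] | out [-5,5] | ==
  [9] u=2 | in [-5,5] | out [-1,4] | ==
  [10] u=4 | in [-5,5] | out [-5,5] | ==

Converged values:
  [0] [-1,5]
  [1] [-5,5]
  [2] [-1,4]
  [3] [0,5]
  [4] [-5,5]
  [5] [-5,5]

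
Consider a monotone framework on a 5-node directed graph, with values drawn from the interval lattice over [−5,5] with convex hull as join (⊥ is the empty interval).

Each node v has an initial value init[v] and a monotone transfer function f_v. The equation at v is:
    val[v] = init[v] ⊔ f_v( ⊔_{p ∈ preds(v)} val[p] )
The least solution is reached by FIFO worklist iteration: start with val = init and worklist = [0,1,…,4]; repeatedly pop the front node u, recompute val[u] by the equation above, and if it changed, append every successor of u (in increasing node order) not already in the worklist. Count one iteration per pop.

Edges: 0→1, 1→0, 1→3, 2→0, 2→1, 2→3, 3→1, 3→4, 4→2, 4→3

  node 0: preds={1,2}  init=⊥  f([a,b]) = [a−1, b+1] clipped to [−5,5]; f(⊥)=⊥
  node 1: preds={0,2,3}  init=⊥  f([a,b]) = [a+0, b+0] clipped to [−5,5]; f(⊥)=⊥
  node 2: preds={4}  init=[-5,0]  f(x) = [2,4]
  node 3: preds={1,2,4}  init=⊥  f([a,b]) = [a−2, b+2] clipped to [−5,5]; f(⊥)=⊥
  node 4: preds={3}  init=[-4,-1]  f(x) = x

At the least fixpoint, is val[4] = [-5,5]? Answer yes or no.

Worklist (10 pops):
  #1 pop 0: in=[-5,0] → [-5,1] (was ⊥); enqueue []
  #2 pop 1: in=[-5,1] → [-5,1] (was ⊥); enqueue [0]
  #3 pop 2: in=[-4,-1] → [-5,4] (was [-5,0]); enqueue [1]
  #4 pop 3: in=[-5,4] → [-5,5] (was ⊥); enqueue []
  #5 pop 4: in=[-5,5] → [-5,5] (was [-4,-1]); enqueue [2,3]
  #6 pop 0: in=[-5,4] → [-5,5] (was [-5,1]); enqueue []
  #7 pop 1: in=[-5,5] → [-5,5] (was [-5,1]); enqueue [0]
  #8 pop 2: in=[-5,5] → [-5,4] (no change)
  #9 pop 3: in=[-5,5] → [-5,5] (no change)
  #10 pop 0: in=[-5,5] → [-5,5] (no change)

Fixpoint:
  val[0] = [-5,5]
  val[1] = [-5,5]
  val[2] = [-5,4]
  val[3] = [-5,5]
  val[4] = [-5,5]

yes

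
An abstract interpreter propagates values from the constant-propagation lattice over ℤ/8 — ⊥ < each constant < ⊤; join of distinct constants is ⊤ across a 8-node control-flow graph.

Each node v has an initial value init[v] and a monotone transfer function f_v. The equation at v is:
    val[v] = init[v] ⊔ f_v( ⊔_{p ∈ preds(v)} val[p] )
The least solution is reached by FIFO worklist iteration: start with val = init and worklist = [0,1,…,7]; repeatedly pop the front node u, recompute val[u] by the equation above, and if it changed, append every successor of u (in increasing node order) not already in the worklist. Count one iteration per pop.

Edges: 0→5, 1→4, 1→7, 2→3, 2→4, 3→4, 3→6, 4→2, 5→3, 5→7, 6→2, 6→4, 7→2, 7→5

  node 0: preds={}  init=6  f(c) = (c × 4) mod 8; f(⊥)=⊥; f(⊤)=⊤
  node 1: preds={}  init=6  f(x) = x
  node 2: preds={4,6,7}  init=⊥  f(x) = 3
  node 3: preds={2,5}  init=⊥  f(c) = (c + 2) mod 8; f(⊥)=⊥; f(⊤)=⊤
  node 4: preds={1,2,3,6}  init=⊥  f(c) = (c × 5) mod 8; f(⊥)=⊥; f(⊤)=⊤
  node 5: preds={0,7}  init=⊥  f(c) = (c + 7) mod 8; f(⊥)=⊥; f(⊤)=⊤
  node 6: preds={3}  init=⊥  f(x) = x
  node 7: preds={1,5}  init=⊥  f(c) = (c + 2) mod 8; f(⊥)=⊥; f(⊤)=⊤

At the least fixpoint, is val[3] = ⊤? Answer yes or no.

Worklist (17 pops):
  #1 pop 0: in=⊥ → 6 (no change)
  #2 pop 1: in=⊥ → 6 (no change)
  #3 pop 2: in=⊥ → 3 (was ⊥); enqueue []
  #4 pop 3: in=3 → 5 (was ⊥); enqueue []
  #5 pop 4: in=⊤ → ⊤ (was ⊥); enqueue [2]
  #6 pop 5: in=6 → 5 (was ⊥); enqueue [3]
  #7 pop 6: in=5 → 5 (was ⊥); enqueue [4]
  #8 pop 7: in=⊤ → ⊤ (was ⊥); enqueue [5]
  #9 pop 2: in=⊤ → 3 (no change)
  #10 pop 3: in=⊤ → ⊤ (was 5); enqueue [6]
  #11 pop 4: in=⊤ → ⊤ (no change)
  #12 pop 5: in=⊤ → ⊤ (was 5); enqueue [3,7]
  #13 pop 6: in=⊤ → ⊤ (was 5); enqueue [2,4]
  #14 pop 3: in=⊤ → ⊤ (no change)
  #15 pop 7: in=⊤ → ⊤ (no change)
  #16 pop 2: in=⊤ → 3 (no change)
  #17 pop 4: in=⊤ → ⊤ (no change)

Fixpoint:
  val[0] = 6
  val[1] = 6
  val[2] = 3
  val[3] = ⊤
  val[4] = ⊤
  val[5] = ⊤
  val[6] = ⊤
  val[7] = ⊤

yes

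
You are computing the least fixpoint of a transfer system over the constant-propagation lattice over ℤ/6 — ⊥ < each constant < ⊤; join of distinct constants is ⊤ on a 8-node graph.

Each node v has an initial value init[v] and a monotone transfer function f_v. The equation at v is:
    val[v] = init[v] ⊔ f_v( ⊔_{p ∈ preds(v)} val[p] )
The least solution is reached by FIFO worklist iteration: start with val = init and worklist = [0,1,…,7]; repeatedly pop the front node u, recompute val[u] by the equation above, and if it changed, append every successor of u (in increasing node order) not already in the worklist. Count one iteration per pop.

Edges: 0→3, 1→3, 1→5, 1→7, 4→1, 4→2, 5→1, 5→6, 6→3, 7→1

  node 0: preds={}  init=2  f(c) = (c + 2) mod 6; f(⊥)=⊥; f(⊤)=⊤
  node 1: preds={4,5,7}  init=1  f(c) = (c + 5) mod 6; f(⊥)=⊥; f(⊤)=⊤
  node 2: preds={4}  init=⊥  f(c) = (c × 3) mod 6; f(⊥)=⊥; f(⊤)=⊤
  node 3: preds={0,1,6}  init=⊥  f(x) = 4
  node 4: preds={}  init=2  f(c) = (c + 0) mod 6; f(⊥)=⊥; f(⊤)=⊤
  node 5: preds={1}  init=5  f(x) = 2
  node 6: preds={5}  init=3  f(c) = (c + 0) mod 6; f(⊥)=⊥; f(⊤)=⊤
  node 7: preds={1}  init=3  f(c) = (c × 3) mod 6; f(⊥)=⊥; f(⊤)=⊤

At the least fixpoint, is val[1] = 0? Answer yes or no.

no

Iteration log — 10 steps:
  step 1. node 0  ⊔preds=⊥  new=2  stable
  step 2. node 1  ⊔preds=⊤  new=⊤  old=1  +wl: 
  step 3. node 2  ⊔preds=2  new=0  old=⊥  +wl: 
  step 4. node 3  ⊔preds=⊤  new=4  old=⊥  +wl: 
  step 5. node 4  ⊔preds=⊥  new=2  stable
  step 6. node 5  ⊔preds=⊤  new=⊤  old=5  +wl: 1
  step 7. node 6  ⊔preds=⊤  new=⊤  old=3  +wl: 3
  step 8. node 7  ⊔preds=⊤  new=⊤  old=3  +wl: 
  step 9. node 1  ⊔preds=⊤  new=⊤  stable
  step 10. node 3  ⊔preds=⊤  new=4  stable

Least fixpoint reached:
  node 0: 2
  node 1: ⊤
  node 2: 0
  node 3: 4
  node 4: 2
  node 5: ⊤
  node 6: ⊤
  node 7: ⊤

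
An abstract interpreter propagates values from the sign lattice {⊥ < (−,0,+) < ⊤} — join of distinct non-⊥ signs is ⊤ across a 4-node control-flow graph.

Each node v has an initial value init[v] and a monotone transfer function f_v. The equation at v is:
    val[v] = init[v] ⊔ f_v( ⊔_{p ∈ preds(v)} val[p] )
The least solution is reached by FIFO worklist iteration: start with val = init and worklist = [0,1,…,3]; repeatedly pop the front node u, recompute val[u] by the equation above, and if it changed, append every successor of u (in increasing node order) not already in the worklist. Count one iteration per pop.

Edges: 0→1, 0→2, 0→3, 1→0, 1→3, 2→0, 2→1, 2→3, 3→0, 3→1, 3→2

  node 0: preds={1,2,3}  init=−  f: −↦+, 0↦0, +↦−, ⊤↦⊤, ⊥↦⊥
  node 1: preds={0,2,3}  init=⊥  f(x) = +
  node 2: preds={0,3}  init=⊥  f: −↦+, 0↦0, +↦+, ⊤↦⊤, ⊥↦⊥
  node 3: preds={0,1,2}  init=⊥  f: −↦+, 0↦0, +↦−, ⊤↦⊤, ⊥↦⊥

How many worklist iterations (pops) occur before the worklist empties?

Iteration log — 10 steps:
  step 1. node 0  ⊔preds=⊥  new=−  stable
  step 2. node 1  ⊔preds=−  new=+  old=⊥  +wl: 0
  step 3. node 2  ⊔preds=−  new=+  old=⊥  +wl: 1
  step 4. node 3  ⊔preds=⊤  new=⊤  old=⊥  +wl: 2
  step 5. node 0  ⊔preds=⊤  new=⊤  old=−  +wl: 3
  step 6. node 1  ⊔preds=⊤  new=+  stable
  step 7. node 2  ⊔preds=⊤  new=⊤  old=+  +wl: 0,1
  step 8. node 3  ⊔preds=⊤  new=⊤  stable
  step 9. node 0  ⊔preds=⊤  new=⊤  stable
  step 10. node 1  ⊔preds=⊤  new=+  stable

Least fixpoint reached:
  node 0: ⊤
  node 1: +
  node 2: ⊤
  node 3: ⊤

10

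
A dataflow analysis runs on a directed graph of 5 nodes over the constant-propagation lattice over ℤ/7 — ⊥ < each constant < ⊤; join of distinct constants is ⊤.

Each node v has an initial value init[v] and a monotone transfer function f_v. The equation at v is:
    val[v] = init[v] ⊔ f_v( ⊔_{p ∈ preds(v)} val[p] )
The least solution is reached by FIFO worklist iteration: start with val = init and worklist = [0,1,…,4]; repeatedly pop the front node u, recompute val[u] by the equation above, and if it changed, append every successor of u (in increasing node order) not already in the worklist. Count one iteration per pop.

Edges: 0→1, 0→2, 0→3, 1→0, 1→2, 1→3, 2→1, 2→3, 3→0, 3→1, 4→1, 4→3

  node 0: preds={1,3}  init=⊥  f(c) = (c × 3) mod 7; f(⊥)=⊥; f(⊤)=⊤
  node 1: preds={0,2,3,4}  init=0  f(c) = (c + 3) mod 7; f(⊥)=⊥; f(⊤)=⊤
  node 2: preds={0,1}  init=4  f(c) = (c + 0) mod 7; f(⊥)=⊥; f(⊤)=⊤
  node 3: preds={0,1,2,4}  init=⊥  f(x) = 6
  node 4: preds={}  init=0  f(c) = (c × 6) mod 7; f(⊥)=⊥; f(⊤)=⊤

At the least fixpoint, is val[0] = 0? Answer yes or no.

no

Trace (9 dequeues):
  [1] u=0 | in 0 | out 0 | prev ⊥ | push {}
  [2] u=1 | in ⊤ | out ⊤ | prev 0 | push {0}
  [3] u=2 | in ⊤ | out ⊤ | prev 4 | push {1}
  [4] u=3 | in ⊤ | out 6 | prev ⊥ | push {}
  [5] u=4 | in ⊥ | out 0 | ==
  [6] u=0 | in ⊤ | out ⊤ | prev 0 | push {2,3}
  [7] u=1 | in ⊤ | out ⊤ | ==
  [8] u=2 | in ⊤ | out ⊤ | ==
  [9] u=3 | in ⊤ | out 6 | ==

Converged values:
  [0] ⊤
  [1] ⊤
  [2] ⊤
  [3] 6
  [4] 0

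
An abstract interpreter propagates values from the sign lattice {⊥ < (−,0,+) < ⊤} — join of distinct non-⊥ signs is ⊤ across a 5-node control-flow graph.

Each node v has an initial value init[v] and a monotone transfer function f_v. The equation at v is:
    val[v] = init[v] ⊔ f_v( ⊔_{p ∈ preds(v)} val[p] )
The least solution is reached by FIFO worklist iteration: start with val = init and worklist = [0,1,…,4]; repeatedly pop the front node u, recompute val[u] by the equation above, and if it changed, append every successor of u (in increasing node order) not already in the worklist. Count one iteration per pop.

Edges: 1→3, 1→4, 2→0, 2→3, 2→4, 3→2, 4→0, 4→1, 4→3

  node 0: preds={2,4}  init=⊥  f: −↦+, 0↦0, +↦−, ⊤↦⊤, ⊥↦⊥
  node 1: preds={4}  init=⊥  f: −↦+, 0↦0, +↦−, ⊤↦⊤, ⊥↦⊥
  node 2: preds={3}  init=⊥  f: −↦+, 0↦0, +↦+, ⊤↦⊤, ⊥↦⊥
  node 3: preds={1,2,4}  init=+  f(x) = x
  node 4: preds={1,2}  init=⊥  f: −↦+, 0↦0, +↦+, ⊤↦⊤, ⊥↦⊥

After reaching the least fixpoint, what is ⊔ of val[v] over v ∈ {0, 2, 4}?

⊤

Worklist (14 pops):
  #1 pop 0: in=⊥ → ⊥ (no change)
  #2 pop 1: in=⊥ → ⊥ (no change)
  #3 pop 2: in=+ → + (was ⊥); enqueue [0]
  #4 pop 3: in=+ → + (no change)
  #5 pop 4: in=+ → + (was ⊥); enqueue [1,3]
  #6 pop 0: in=+ → − (was ⊥); enqueue []
  #7 pop 1: in=+ → − (was ⊥); enqueue [4]
  #8 pop 3: in=⊤ → ⊤ (was +); enqueue [2]
  #9 pop 4: in=⊤ → ⊤ (was +); enqueue [0,1,3]
  #10 pop 2: in=⊤ → ⊤ (was +); enqueue [4]
  #11 pop 0: in=⊤ → ⊤ (was −); enqueue []
  #12 pop 1: in=⊤ → ⊤ (was −); enqueue []
  #13 pop 3: in=⊤ → ⊤ (no change)
  #14 pop 4: in=⊤ → ⊤ (no change)

Fixpoint:
  val[0] = ⊤
  val[1] = ⊤
  val[2] = ⊤
  val[3] = ⊤
  val[4] = ⊤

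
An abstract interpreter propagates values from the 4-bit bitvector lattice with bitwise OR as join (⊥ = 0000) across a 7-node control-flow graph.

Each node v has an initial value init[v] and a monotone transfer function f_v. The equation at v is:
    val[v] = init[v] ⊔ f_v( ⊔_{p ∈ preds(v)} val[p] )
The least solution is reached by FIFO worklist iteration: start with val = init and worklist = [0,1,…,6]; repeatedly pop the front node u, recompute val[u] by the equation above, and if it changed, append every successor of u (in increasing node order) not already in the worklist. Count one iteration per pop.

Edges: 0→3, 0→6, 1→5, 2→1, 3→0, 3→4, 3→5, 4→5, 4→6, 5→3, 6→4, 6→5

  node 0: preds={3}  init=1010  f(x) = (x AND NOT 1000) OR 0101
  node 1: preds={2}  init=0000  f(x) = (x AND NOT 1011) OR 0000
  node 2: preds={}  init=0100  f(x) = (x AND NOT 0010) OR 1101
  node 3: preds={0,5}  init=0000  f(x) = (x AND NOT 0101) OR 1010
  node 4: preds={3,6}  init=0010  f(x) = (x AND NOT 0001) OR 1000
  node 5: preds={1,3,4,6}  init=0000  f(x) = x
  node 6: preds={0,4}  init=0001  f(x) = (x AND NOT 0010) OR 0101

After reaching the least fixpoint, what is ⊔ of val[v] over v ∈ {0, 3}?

Iteration log — 13 steps:
  step 1. node 0  ⊔preds=0000  new=1111  old=1010  +wl: 
  step 2. node 1  ⊔preds=0100  new=0100  old=0000  +wl: 
  step 3. node 2  ⊔preds=0000  new=1101  old=0100  +wl: 1
  step 4. node 3  ⊔preds=1111  new=1010  old=0000  +wl: 0
  step 5. node 4  ⊔preds=1011  new=1010  old=0010  +wl: 
  step 6. node 5  ⊔preds=1111  new=1111  old=0000  +wl: 3
  step 7. node 6  ⊔preds=1111  new=1101  old=0001  +wl: 4,5
  step 8. node 1  ⊔preds=1101  new=0100  stable
  step 9. node 0  ⊔preds=1010  new=1111  stable
  step 10. node 3  ⊔preds=1111  new=1010  stable
  step 11. node 4  ⊔preds=1111  new=1110  old=1010  +wl: 6
  step 12. node 5  ⊔preds=1111  new=1111  stable
  step 13. node 6  ⊔preds=1111  new=1101  stable

Least fixpoint reached:
  node 0: 1111
  node 1: 0100
  node 2: 1101
  node 3: 1010
  node 4: 1110
  node 5: 1111
  node 6: 1101

1111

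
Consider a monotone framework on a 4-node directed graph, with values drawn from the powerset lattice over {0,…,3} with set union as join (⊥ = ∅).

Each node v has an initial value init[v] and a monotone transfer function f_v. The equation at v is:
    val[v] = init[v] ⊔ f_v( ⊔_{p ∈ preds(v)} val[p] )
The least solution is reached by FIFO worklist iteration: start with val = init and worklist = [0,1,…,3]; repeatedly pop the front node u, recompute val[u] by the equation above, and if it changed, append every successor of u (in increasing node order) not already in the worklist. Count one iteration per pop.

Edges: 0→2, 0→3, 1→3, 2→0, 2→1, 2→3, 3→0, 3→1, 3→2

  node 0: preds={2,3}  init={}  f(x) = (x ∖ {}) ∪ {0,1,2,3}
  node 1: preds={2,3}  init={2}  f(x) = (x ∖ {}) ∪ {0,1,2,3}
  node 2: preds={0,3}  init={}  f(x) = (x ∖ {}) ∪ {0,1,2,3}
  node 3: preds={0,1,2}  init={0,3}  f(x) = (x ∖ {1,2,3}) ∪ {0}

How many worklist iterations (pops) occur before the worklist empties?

Worklist (6 pops):
  #1 pop 0: in={0,3} → {0,1,2,3} (was {}); enqueue []
  #2 pop 1: in={0,3} → {0,1,2,3} (was {2}); enqueue []
  #3 pop 2: in={0,1,2,3} → {0,1,2,3} (was {}); enqueue [0,1]
  #4 pop 3: in={0,1,2,3} → {0,3} (no change)
  #5 pop 0: in={0,1,2,3} → {0,1,2,3} (no change)
  #6 pop 1: in={0,1,2,3} → {0,1,2,3} (no change)

Fixpoint:
  val[0] = {0,1,2,3}
  val[1] = {0,1,2,3}
  val[2] = {0,1,2,3}
  val[3] = {0,3}

6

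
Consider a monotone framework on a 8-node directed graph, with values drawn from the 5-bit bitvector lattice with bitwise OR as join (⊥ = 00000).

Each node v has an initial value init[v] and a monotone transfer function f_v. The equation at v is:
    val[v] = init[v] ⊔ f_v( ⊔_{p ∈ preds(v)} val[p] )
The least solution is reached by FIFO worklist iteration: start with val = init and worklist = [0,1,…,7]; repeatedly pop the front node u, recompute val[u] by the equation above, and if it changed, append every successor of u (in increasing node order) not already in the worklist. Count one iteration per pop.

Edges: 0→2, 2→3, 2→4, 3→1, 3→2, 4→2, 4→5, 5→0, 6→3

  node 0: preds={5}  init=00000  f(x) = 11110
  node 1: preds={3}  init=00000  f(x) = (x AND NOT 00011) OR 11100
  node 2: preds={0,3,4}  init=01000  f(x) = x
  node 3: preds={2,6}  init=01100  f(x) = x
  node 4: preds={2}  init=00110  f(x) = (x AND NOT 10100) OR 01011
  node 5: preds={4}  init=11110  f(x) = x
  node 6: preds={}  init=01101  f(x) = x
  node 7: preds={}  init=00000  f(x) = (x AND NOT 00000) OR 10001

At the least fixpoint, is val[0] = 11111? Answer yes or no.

Trace (13 dequeues):
  [1] u=0 | in 11110 | out 11110 | prev 00000 | push {}
  [2] u=1 | in 01100 | out 11100 | prev 00000 | push {}
  [3] u=2 | in 11110 | out 11110 | prev 01000 | push {}
  [4] u=3 | in 11111 | out 11111 | prev 01100 | push {1,2}
  [5] u=4 | in 11110 | out 01111 | prev 00110 | push {}
  [6] u=5 | in 01111 | out 11111 | prev 11110 | push {0}
  [7] u=6 | in 00000 | out 01101 | ==
  [8] u=7 | in 00000 | out 10001 | prev 00000 | push {}
  [9] u=1 | in 11111 | out 11100 | ==
  [10] u=2 | in 11111 | out 11111 | prev 11110 | push {3,4}
  [11] u=0 | in 11111 | out 11110 | ==
  [12] u=3 | in 11111 | out 11111 | ==
  [13] u=4 | in 11111 | out 01111 | ==

Converged values:
  [0] 11110
  [1] 11100
  [2] 11111
  [3] 11111
  [4] 01111
  [5] 11111
  [6] 01101
  [7] 10001

no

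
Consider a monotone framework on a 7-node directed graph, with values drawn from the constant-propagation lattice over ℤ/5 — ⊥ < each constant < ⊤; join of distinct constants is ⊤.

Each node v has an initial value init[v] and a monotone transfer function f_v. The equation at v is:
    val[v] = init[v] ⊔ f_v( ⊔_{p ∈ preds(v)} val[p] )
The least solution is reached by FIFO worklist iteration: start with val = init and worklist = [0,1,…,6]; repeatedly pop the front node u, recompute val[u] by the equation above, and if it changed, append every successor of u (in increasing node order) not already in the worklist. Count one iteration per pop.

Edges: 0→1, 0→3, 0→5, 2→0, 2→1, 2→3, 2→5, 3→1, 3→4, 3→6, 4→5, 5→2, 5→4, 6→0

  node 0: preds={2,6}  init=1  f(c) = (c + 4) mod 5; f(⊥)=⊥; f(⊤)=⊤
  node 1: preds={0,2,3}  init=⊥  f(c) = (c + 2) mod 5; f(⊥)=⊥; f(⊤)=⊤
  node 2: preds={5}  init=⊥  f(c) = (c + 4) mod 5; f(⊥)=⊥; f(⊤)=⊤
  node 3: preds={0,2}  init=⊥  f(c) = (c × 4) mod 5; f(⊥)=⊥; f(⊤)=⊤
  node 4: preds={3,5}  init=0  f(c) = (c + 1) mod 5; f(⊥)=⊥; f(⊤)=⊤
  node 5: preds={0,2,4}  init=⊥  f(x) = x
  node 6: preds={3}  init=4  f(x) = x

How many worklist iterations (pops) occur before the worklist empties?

14

Trace (14 dequeues):
  [1] u=0 | in 4 | out ⊤ | prev 1 | push {}
  [2] u=1 | in ⊤ | out ⊤ | prev ⊥ | push {}
  [3] u=2 | in ⊥ | out ⊥ | ==
  [4] u=3 | in ⊤ | out ⊤ | prev ⊥ | push {1}
  [5] u=4 | in ⊤ | out ⊤ | prev 0 | push {}
  [6] u=5 | in ⊤ | out ⊤ | prev ⊥ | push {2,4}
  [7] u=6 | in ⊤ | out ⊤ | prev 4 | push {0}
  [8] u=1 | in ⊤ | out ⊤ | ==
  [9] u=2 | in ⊤ | out ⊤ | prev ⊥ | push {1,3,5}
  [10] u=4 | in ⊤ | out ⊤ | ==
  [11] u=0 | in ⊤ | out ⊤ | ==
  [12] u=1 | in ⊤ | out ⊤ | ==
  [13] u=3 | in ⊤ | out ⊤ | ==
  [14] u=5 | in ⊤ | out ⊤ | ==

Converged values:
  [0] ⊤
  [1] ⊤
  [2] ⊤
  [3] ⊤
  [4] ⊤
  [5] ⊤
  [6] ⊤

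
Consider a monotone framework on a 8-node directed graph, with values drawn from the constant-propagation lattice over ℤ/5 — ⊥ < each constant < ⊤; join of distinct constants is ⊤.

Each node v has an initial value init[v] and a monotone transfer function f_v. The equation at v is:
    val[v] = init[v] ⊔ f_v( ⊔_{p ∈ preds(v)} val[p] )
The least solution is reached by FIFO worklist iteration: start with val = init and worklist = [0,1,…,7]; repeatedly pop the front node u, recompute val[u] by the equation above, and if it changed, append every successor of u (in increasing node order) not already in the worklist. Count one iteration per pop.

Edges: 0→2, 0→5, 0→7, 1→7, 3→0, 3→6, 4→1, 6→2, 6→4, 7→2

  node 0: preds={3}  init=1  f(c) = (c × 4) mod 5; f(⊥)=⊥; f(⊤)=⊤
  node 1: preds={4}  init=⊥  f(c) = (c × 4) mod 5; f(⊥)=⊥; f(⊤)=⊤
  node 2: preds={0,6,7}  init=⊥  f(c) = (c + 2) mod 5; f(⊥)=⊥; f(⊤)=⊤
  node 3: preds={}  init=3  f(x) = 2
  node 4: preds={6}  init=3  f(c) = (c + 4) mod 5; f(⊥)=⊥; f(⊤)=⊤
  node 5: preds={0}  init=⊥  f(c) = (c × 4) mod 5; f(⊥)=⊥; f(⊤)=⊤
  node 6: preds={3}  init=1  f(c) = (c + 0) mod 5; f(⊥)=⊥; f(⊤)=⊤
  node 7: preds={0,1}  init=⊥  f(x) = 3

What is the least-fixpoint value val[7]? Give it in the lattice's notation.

3

Trace (13 dequeues):
  [1] u=0 | in 3 | out ⊤ | prev 1 | push {}
  [2] u=1 | in 3 | out 2 | prev ⊥ | push {}
  [3] u=2 | in ⊤ | out ⊤ | prev ⊥ | push {}
  [4] u=3 | in ⊥ | out ⊤ | prev 3 | push {0}
  [5] u=4 | in 1 | out ⊤ | prev 3 | push {1}
  [6] u=5 | in ⊤ | out ⊤ | prev ⊥ | push {}
  [7] u=6 | in ⊤ | out ⊤ | prev 1 | push {2,4}
  [8] u=7 | in ⊤ | out 3 | prev ⊥ | push {}
  [9] u=0 | in ⊤ | out ⊤ | ==
  [10] u=1 | in ⊤ | out ⊤ | prev 2 | push {7}
  [11] u=2 | in ⊤ | out ⊤ | ==
  [12] u=4 | in ⊤ | out ⊤ | ==
  [13] u=7 | in ⊤ | out 3 | ==

Converged values:
  [0] ⊤
  [1] ⊤
  [2] ⊤
  [3] ⊤
  [4] ⊤
  [5] ⊤
  [6] ⊤
  [7] 3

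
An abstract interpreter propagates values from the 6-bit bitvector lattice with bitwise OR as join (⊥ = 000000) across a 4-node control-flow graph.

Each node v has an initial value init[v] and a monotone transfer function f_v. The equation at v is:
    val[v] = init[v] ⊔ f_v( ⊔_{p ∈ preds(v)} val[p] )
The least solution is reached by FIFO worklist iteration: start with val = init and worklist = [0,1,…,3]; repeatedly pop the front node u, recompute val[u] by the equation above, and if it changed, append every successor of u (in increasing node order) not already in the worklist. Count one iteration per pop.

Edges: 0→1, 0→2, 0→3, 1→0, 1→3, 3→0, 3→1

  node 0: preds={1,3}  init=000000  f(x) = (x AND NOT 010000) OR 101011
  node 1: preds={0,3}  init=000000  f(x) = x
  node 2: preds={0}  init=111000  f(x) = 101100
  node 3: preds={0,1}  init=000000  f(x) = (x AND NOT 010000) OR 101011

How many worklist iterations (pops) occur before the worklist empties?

Trace (6 dequeues):
  [1] u=0 | in 000000 | out 101011 | prev 000000 | push {}
  [2] u=1 | in 101011 | out 101011 | prev 000000 | push {0}
  [3] u=2 | in 101011 | out 111100 | prev 111000 | push {}
  [4] u=3 | in 101011 | out 101011 | prev 000000 | push {1}
  [5] u=0 | in 101011 | out 101011 | ==
  [6] u=1 | in 101011 | out 101011 | ==

Converged values:
  [0] 101011
  [1] 101011
  [2] 111100
  [3] 101011

6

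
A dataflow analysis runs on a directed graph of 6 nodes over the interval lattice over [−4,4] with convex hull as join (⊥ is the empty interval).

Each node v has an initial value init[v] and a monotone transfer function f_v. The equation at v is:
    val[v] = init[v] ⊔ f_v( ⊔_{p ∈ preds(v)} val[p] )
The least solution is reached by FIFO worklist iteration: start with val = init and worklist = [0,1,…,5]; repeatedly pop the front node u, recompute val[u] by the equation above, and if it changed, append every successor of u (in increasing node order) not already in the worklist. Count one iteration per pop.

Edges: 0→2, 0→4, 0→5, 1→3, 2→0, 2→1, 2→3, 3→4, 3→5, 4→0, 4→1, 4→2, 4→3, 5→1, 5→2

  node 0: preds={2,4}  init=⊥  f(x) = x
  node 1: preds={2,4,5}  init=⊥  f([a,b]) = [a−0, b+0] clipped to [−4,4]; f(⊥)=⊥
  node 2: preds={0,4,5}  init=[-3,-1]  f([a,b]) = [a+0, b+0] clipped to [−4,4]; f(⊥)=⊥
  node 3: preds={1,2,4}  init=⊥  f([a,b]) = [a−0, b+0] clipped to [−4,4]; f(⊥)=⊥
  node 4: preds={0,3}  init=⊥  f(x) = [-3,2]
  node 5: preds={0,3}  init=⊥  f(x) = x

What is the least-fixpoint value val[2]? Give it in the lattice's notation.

Iteration log — 15 steps:
  step 1. node 0  ⊔preds=[-3,-1]  new=[-3,-1]  old=⊥  +wl: 
  step 2. node 1  ⊔preds=[-3,-1]  new=[-3,-1]  old=⊥  +wl: 
  step 3. node 2  ⊔preds=[-3,-1]  new=[-3,-1]  stable
  step 4. node 3  ⊔preds=[-3,-1]  new=[-3,-1]  old=⊥  +wl: 
  step 5. node 4  ⊔preds=[-3,-1]  new=[-3,2]  old=⊥  +wl: 0,1,2,3
  step 6. node 5  ⊔preds=[-3,-1]  new=[-3,-1]  old=⊥  +wl: 
  step 7. node 0  ⊔preds=[-3,2]  new=[-3,2]  old=[-3,-1]  +wl: 4,5
  step 8. node 1  ⊔preds=[-3,2]  new=[-3,2]  old=[-3,-1]  +wl: 
  step 9. node 2  ⊔preds=[-3,2]  new=[-3,2]  old=[-3,-1]  +wl: 0,1
  step 10. node 3  ⊔preds=[-3,2]  new=[-3,2]  old=[-3,-1]  +wl: 
  step 11. node 4  ⊔preds=[-3,2]  new=[-3,2]  stable
  step 12. node 5  ⊔preds=[-3,2]  new=[-3,2]  old=[-3,-1]  +wl: 2
  step 13. node 0  ⊔preds=[-3,2]  new=[-3,2]  stable
  step 14. node 1  ⊔preds=[-3,2]  new=[-3,2]  stable
  step 15. node 2  ⊔preds=[-3,2]  new=[-3,2]  stable

Least fixpoint reached:
  node 0: [-3,2]
  node 1: [-3,2]
  node 2: [-3,2]
  node 3: [-3,2]
  node 4: [-3,2]
  node 5: [-3,2]

[-3,2]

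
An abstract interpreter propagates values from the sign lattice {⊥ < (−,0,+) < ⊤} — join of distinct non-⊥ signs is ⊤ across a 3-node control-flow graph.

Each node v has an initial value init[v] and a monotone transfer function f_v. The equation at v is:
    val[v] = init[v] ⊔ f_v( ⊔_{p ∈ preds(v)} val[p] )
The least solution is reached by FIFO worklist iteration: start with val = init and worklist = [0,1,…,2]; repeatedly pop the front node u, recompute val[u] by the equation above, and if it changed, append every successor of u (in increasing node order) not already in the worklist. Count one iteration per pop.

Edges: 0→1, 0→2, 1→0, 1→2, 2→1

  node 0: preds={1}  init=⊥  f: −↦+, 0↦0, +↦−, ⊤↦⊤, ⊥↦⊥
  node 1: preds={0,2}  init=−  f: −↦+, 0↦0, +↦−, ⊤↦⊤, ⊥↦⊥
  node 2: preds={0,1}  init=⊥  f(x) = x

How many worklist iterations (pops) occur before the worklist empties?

Trace (7 dequeues):
  [1] u=0 | in − | out + | prev ⊥ | push {}
  [2] u=1 | in + | out − | ==
  [3] u=2 | in ⊤ | out ⊤ | prev ⊥ | push {1}
  [4] u=1 | in ⊤ | out ⊤ | prev − | push {0,2}
  [5] u=0 | in ⊤ | out ⊤ | prev + | push {1}
  [6] u=2 | in ⊤ | out ⊤ | ==
  [7] u=1 | in ⊤ | out ⊤ | ==

Converged values:
  [0] ⊤
  [1] ⊤
  [2] ⊤

7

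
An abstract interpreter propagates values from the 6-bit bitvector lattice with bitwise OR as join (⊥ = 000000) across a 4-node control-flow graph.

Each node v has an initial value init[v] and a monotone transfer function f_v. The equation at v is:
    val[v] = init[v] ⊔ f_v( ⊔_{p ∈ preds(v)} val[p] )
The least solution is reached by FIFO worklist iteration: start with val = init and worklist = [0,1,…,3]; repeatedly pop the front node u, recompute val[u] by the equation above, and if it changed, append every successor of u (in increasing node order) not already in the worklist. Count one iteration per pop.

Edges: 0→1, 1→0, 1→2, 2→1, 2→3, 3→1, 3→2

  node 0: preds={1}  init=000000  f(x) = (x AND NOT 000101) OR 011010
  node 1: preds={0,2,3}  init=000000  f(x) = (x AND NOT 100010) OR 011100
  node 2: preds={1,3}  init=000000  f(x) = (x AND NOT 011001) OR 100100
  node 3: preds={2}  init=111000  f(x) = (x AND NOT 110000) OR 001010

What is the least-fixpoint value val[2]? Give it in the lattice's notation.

100110

Iteration log — 9 steps:
  step 1. node 0  ⊔preds=000000  new=011010  old=000000  +wl: 
  step 2. node 1  ⊔preds=111010  new=011100  old=000000  +wl: 0
  step 3. node 2  ⊔preds=111100  new=100100  old=000000  +wl: 1
  step 4. node 3  ⊔preds=100100  new=111110  old=111000  +wl: 2
  step 5. node 0  ⊔preds=011100  new=011010  stable
  step 6. node 1  ⊔preds=111110  new=011100  stable
  step 7. node 2  ⊔preds=111110  new=100110  old=100100  +wl: 1,3
  step 8. node 1  ⊔preds=111110  new=011100  stable
  step 9. node 3  ⊔preds=100110  new=111110  stable

Least fixpoint reached:
  node 0: 011010
  node 1: 011100
  node 2: 100110
  node 3: 111110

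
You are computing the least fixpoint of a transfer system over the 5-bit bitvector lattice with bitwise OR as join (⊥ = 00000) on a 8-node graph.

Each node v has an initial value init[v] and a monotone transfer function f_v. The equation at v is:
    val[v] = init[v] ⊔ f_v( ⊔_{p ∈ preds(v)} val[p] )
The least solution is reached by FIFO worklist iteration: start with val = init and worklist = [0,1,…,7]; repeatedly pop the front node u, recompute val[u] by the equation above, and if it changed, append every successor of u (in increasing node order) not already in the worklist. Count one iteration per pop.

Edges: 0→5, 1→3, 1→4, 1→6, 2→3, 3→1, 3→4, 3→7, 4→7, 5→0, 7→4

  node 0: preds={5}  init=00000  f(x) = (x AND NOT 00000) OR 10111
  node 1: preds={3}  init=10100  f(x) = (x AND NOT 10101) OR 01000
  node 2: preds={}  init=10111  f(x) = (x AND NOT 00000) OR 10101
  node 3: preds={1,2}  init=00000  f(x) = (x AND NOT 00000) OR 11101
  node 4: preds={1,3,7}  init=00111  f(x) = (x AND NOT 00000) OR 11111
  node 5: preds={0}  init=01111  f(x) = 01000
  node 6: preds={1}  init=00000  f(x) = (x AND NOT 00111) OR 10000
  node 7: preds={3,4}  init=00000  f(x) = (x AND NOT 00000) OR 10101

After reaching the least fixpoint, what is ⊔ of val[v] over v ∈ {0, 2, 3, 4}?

Iteration log — 12 steps:
  step 1. node 0  ⊔preds=01111  new=11111  old=00000  +wl: 
  step 2. node 1  ⊔preds=00000  new=11100  old=10100  +wl: 
  step 3. node 2  ⊔preds=00000  new=10111  stable
  step 4. node 3  ⊔preds=11111  new=11111  old=00000  +wl: 1
  step 5. node 4  ⊔preds=11111  new=11111  old=00111  +wl: 
  step 6. node 5  ⊔preds=11111  new=01111  stable
  step 7. node 6  ⊔preds=11100  new=11000  old=00000  +wl: 
  step 8. node 7  ⊔preds=11111  new=11111  old=00000  +wl: 4
  step 9. node 1  ⊔preds=11111  new=11110  old=11100  +wl: 3,6
  step 10. node 4  ⊔preds=11111  new=11111  stable
  step 11. node 3  ⊔preds=11111  new=11111  stable
  step 12. node 6  ⊔preds=11110  new=11000  stable

Least fixpoint reached:
  node 0: 11111
  node 1: 11110
  node 2: 10111
  node 3: 11111
  node 4: 11111
  node 5: 01111
  node 6: 11000
  node 7: 11111

11111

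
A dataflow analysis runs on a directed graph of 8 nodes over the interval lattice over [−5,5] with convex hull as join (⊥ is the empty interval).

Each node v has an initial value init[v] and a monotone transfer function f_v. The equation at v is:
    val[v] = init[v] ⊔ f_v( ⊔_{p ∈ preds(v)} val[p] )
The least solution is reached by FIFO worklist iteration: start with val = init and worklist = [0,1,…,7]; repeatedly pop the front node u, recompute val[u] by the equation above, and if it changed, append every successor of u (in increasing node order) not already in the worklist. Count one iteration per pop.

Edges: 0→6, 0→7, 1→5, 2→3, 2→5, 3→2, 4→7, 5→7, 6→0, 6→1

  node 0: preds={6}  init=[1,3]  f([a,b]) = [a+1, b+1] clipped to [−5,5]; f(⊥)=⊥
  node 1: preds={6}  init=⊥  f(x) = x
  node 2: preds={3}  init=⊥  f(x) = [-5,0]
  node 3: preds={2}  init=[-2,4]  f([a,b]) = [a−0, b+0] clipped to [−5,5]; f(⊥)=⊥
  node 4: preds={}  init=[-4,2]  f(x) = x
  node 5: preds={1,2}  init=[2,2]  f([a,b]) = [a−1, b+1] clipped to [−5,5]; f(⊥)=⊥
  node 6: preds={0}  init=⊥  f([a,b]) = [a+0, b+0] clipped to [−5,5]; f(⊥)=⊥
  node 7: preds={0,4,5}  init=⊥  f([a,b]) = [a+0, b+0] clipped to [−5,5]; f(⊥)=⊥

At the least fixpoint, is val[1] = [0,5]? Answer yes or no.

no

Iteration log — 23 steps:
  step 1. node 0  ⊔preds=⊥  new=[1,3]  stable
  step 2. node 1  ⊔preds=⊥  new=⊥  stable
  step 3. node 2  ⊔preds=[-2,4]  new=[-5,0]  old=⊥  +wl: 
  step 4. node 3  ⊔preds=[-5,0]  new=[-5,4]  old=[-2,4]  +wl: 2
  step 5. node 4  ⊔preds=⊥  new=[-4,2]  stable
  step 6. node 5  ⊔preds=[-5,0]  new=[-5,2]  old=[2,2]  +wl: 
  step 7. node 6  ⊔preds=[1,3]  new=[1,3]  old=⊥  +wl: 0,1
  step 8. node 7  ⊔preds=[-5,3]  new=[-5,3]  old=⊥  +wl: 
  step 9. node 2  ⊔preds=[-5,4]  new=[-5,0]  stable
  step 10. node 0  ⊔preds=[1,3]  new=[1,4]  old=[1,3]  +wl: 6,7
  step 11. node 1  ⊔preds=[1,3]  new=[1,3]  old=⊥  +wl: 5
  step 12. node 6  ⊔preds=[1,4]  new=[1,4]  old=[1,3]  +wl: 0,1
  step 13. node 7  ⊔preds=[-5,4]  new=[-5,4]  old=[-5,3]  +wl: 
  step 14. node 5  ⊔preds=[-5,3]  new=[-5,4]  old=[-5,2]  +wl: 7
  step 15. node 0  ⊔preds=[1,4]  new=[1,5]  old=[1,4]  +wl: 6
  step 16. node 1  ⊔preds=[1,4]  new=[1,4]  old=[1,3]  +wl: 5
  step 17. node 7  ⊔preds=[-5,5]  new=[-5,5]  old=[-5,4]  +wl: 
  step 18. node 6  ⊔preds=[1,5]  new=[1,5]  old=[1,4]  +wl: 0,1
  step 19. node 5  ⊔preds=[-5,4]  new=[-5,5]  old=[-5,4]  +wl: 7
  step 20. node 0  ⊔preds=[1,5]  new=[1,5]  stable
  step 21. node 1  ⊔preds=[1,5]  new=[1,5]  old=[1,4]  +wl: 5
  step 22. node 7  ⊔preds=[-5,5]  new=[-5,5]  stable
  step 23. node 5  ⊔preds=[-5,5]  new=[-5,5]  stable

Least fixpoint reached:
  node 0: [1,5]
  node 1: [1,5]
  node 2: [-5,0]
  node 3: [-5,4]
  node 4: [-4,2]
  node 5: [-5,5]
  node 6: [1,5]
  node 7: [-5,5]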